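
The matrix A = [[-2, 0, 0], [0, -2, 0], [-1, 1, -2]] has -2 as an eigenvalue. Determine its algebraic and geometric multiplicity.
The characteristic polynomial is (x + 2)^3, so the factor x + 2 appears with exponent 3: the algebraic multiplicity is 3.

rank(A + 2I) = 1, so the eigenspace has dimension 3 - 1 = 2: the geometric multiplicity is 2.

Since 2 < 3, A is not diagonalizable.

algebraic multiplicity 3, geometric multiplicity 2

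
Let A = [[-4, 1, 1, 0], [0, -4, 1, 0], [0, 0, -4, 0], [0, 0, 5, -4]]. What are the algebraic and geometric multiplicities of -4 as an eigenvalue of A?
algebraic multiplicity 4, geometric multiplicity 2

The characteristic polynomial is (x + 4)^4, so the factor x + 4 appears with exponent 4: the algebraic multiplicity is 4.

rank(A + 4I) = 2, so the eigenspace has dimension 4 - 2 = 2: the geometric multiplicity is 2.

Since 2 < 4, A is not diagonalizable.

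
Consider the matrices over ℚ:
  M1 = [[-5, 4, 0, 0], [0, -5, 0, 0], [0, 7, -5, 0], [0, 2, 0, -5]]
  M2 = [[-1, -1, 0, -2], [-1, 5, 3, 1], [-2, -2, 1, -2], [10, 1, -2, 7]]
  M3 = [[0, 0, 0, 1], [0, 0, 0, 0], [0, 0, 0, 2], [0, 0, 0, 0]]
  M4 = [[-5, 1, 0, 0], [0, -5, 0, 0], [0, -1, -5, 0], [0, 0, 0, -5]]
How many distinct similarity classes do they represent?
3 classes: {M1, M4}, {M2}, {M3}

Characteristic polynomials: χ_{M1} = (x + 5)^4, χ_{M2} = (x - 3)^4, χ_{M3} = x^4, χ_{M4} = (x + 5)^4.

{M1, M4}: invariant factors x + 5, x + 5, (x + 5)^2.

{M2}: invariant factors x - 3, (x - 3)^3.

{M3}: invariant factors x, x, x^2.

Matrices are similar if and only if their invariant-factor lists agree; the partition into similarity classes is {M1, M4}, {M2}, {M3}.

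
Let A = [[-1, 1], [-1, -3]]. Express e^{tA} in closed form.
A has Jordan form J = [[-2, 1], [0, -2]] with A = PJP^{-1}, so e^{tA} = P e^{tJ} P^{-1}.

For a Jordan block J_k(λ), e^{tJ_k(λ)} = e^{λt} · (I + tN + t^2 N^2/2! + ... + t^{k-1} N^{k-1}/(k-1)!) where N is the nilpotent superdiagonal part.

Assembling the blocks and conjugating back gives the entries of e^{tA} as shown above.

e^{tA} = [[(t + 1)*e^{-2*t}, t*e^{-2*t}], [-t*e^{-2*t}, (1 - t)*e^{-2*t}]]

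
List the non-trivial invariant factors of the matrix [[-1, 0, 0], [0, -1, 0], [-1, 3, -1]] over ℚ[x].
The Jordan structure of A has elementary divisors (x + 1)^2, (x + 1). Arranging the block sizes at each eigenvalue in decreasing order and taking row products gives the invariant factors.

Invariant factors (smallest first, each dividing the next): x + 1, (x + 1)^2.

Check: the last factor (x + 1)^2 is the minimal polynomial, and the product (x + 1)^3 is the characteristic polynomial.

x + 1, (x + 1)^2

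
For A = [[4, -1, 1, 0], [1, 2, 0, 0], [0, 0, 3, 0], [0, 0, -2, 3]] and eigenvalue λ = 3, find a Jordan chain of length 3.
We seek v_1 ∈ ker((A - 3I)^3) \ ker((A - 3I)^2), then set v_{i+1} = (A - 3I) v_i.

One such chain is v_1 = [[0, 0, 1, 1]]^T, v_2 = [[1, 0, 0, -2]]^T, v_3 = [[1, 1, 0, 0]]^T. Check: (A - 3I) v_3 = [[0, 0, 0, 0]]^T = 0.

v_1 = [[0, 0, 1, 1]]^T, v_2 = [[1, 0, 0, -2]]^T, v_3 = [[1, 1, 0, 0]]^T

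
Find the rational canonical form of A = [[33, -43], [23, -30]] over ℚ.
The invariant factors of A (the non-unit diagonal entries of the Smith normal form of xI - A over ℚ[x]) are x^2 - 3x - 1, each dividing the next. The characteristic polynomial is their product, x^2 - 3x - 1.

The rational canonical form is the block-diagonal matrix of companion matrices C(f_i):
R = [[0, 1], [1, 3]].

Note the characteristic polynomial does not split into linear factors over ℚ, so A has no Jordan form over ℚ; the rational canonical form exists over any field.

R = [[0, 1], [1, 3]]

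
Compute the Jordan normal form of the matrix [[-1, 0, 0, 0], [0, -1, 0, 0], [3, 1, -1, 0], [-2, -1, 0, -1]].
J = [[-1, 1, 0, 0], [0, -1, 0, 0], [0, 0, -1, 1], [0, 0, 0, -1]]

The characteristic polynomial is det(xI - A) = (x + 1)^4, so the eigenvalues are -1 (algebraic multiplicity 4).

For λ = -1: rank(A + I) = 2, rank((A + I)^2) = 0. The eigenspace has dimension 4 - 2 = 2, so there are 2 Jordan blocks; the rank sequence gives block sizes [2, 2].

Assembling the blocks gives the Jordan form J above.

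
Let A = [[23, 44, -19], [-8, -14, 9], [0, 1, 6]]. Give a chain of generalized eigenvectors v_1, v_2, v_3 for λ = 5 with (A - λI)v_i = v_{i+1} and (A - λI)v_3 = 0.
We seek v_1 ∈ ker((A - 5I)^3) \ ker((A - 5I)^2), then set v_{i+1} = (A - 5I) v_i.

One such chain is v_1 = [[1, 0, 1]]^T, v_2 = [[-1, 1, 1]]^T, v_3 = [[7, -2, 2]]^T. Check: (A - 5I) v_3 = [[0, 0, 0]]^T = 0.

v_1 = [[1, 0, 1]]^T, v_2 = [[-1, 1, 1]]^T, v_3 = [[7, -2, 2]]^T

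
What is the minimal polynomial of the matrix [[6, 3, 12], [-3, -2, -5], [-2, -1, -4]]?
The characteristic polynomial factors as x^3. The minimal polynomial is ∏(x - λ)^{k_λ} where k_λ is the size of the largest Jordan block at λ.

For λ = 0: rank(A) = 2, and the largest Jordan block has size 3 (the smallest k with rank(A^k) = rank(A^(k+1))).

So m_A(x) = x^3.

m_A(x) = x^3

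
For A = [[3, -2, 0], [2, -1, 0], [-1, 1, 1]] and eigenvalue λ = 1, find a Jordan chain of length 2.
v_1 = [[0, 1, 0]]^T, v_2 = [[-2, -2, 1]]^T

We seek v_1 ∈ ker((A - I)^2) \ ker(A - I), then set v_{i+1} = (A - I) v_i.

One such chain is v_1 = [[0, 1, 0]]^T, v_2 = [[-2, -2, 1]]^T. Check: (A - I) v_2 = [[0, 0, 0]]^T = 0.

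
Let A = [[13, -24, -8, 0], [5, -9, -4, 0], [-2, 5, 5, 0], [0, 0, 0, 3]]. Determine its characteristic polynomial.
χ_A(x) = (x - 3)^4

xI - A = [[x - 13, 24, 8, 0], [-5, x + 9, 4, 0], [2, -5, x - 5, 0], [0, 0, 0, x - 3]].

Expanding det(xI - A) along the first row:
det(xI - A) = + (x - 13)·det([[x + 9, 4, 0], [-5, x - 5, 0], [0, 0, x - 3]]) - (24)·det([[-5, 4, 0], [2, x - 5, 0], [0, 0, x - 3]]) + (8)·det([[-5, x + 9, 0], [2, -5, 0], [0, 0, x - 3]]) - (0)·det([[-5, x + 9, 4], [2, -5, x - 5], [0, 0, 0]]).

Evaluating gives χ_A(x) = x^4 - 12x^3 + 54x^2 - 108x + 81 = (x - 3)^4.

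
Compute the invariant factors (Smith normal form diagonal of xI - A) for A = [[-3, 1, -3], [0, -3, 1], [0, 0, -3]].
(x + 3)^3

The Jordan structure of A has elementary divisors (x + 3)^3. Arranging the block sizes at each eigenvalue in decreasing order and taking row products gives the invariant factors.

Invariant factors (smallest first, each dividing the next): (x + 3)^3.

Check: the last factor (x + 3)^3 is the minimal polynomial, and the product (x + 3)^3 is the characteristic polynomial.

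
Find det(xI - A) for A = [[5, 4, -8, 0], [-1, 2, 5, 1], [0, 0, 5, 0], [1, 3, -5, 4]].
χ_A(x) = (x - 5)^2(x - 3)^2

xI - A = [[x - 5, -4, 8, 0], [1, x - 2, -5, -1], [0, 0, x - 5, 0], [-1, -3, 5, x - 4]].

Expanding det(xI - A) along the first row:
det(xI - A) = + (x - 5)·det([[x - 2, -5, -1], [0, x - 5, 0], [-3, 5, x - 4]]) - (-4)·det([[1, -5, -1], [0, x - 5, 0], [-1, 5, x - 4]]) + (8)·det([[1, x - 2, -1], [0, 0, 0], [-1, -3, x - 4]]) - (0)·det([[1, x - 2, -5], [0, 0, x - 5], [-1, -3, 5]]).

Evaluating gives χ_A(x) = x^4 - 16x^3 + 94x^2 - 240x + 225 = (x - 5)^2(x - 3)^2.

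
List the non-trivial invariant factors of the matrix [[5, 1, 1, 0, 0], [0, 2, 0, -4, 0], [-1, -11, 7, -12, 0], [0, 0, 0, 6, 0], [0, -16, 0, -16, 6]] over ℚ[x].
x - 6, x - 6, (x - 6)^2(x - 2)

The Jordan structure of A has elementary divisors (x - 2), (x - 6)^2, (x - 6), (x - 6). Arranging the block sizes at each eigenvalue in decreasing order and taking row products gives the invariant factors.

Invariant factors (smallest first, each dividing the next): x - 6, x - 6, (x - 6)^2(x - 2).

Check: the last factor (x - 6)^2(x - 2) is the minimal polynomial, and the product (x - 6)^4(x - 2) is the characteristic polynomial.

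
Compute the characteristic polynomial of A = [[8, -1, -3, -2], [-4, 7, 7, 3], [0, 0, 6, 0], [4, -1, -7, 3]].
χ_A(x) = (x - 6)^4

xI - A = [[x - 8, 1, 3, 2], [4, x - 7, -7, -3], [0, 0, x - 6, 0], [-4, 1, 7, x - 3]].

Expanding det(xI - A) along the first row:
det(xI - A) = + (x - 8)·det([[x - 7, -7, -3], [0, x - 6, 0], [1, 7, x - 3]]) - (1)·det([[4, -7, -3], [0, x - 6, 0], [-4, 7, x - 3]]) + (3)·det([[4, x - 7, -3], [0, 0, 0], [-4, 1, x - 3]]) - (2)·det([[4, x - 7, -7], [0, 0, x - 6], [-4, 1, 7]]).

Evaluating gives χ_A(x) = x^4 - 24x^3 + 216x^2 - 864x + 1296 = (x - 6)^4.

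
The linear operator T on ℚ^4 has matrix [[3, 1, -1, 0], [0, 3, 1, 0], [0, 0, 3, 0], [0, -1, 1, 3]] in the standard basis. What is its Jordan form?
The characteristic polynomial is det(xI - A) = (x - 3)^4, so the eigenvalues are 3 (algebraic multiplicity 4).

For λ = 3: rank(A - 3I) = 2, rank((A - 3I)^2) = 1, rank((A - 3I)^3) = 0. The eigenspace has dimension 4 - 2 = 2, so there are 2 Jordan blocks; the rank sequence gives block sizes [3, 1].

Assembling the blocks gives the Jordan form J above.

J = [[3, 1, 0, 0], [0, 3, 1, 0], [0, 0, 3, 0], [0, 0, 0, 3]]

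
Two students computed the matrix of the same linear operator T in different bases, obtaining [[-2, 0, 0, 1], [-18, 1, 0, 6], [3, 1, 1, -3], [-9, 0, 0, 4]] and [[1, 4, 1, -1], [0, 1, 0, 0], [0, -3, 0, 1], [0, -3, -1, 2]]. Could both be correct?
Yes.

Two matrices over a field are similar if and only if they have the same invariant factors.

Both A and B have characteristic polynomial (x - 1)^4 and minimal polynomial (x - 1)^2. Computing further, both have invariant factors (x - 1)^2, (x - 1)^2. Hence A and B are similar.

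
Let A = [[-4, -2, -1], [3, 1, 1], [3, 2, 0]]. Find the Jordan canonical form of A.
J = [[-1, 1, 0], [0, -1, 0], [0, 0, -1]]

The characteristic polynomial is det(xI - A) = (x + 1)^3, so the eigenvalues are -1 (algebraic multiplicity 3).

For λ = -1: rank(A + I) = 1, rank((A + I)^2) = 0. The eigenspace has dimension 3 - 1 = 2, so there are 2 Jordan blocks; the rank sequence gives block sizes [2, 1].

Assembling the blocks gives the Jordan form J above.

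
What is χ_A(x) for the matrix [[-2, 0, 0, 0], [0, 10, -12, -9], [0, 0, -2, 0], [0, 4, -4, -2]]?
xI - A = [[x + 2, 0, 0, 0], [0, x - 10, 12, 9], [0, 0, x + 2, 0], [0, -4, 4, x + 2]].

Expanding det(xI - A) along the first row:
det(xI - A) = + (x + 2)·det([[x - 10, 12, 9], [0, x + 2, 0], [-4, 4, x + 2]]) - (0)·det([[0, 12, 9], [0, x + 2, 0], [0, 4, x + 2]]) + (0)·det([[0, x - 10, 9], [0, 0, 0], [0, -4, x + 2]]) - (0)·det([[0, x - 10, 12], [0, 0, x + 2], [0, -4, 4]]).

Evaluating gives χ_A(x) = x^4 - 4x^3 - 12x^2 + 32x + 64 = (x - 4)^2(x + 2)^2.

χ_A(x) = (x - 4)^2(x + 2)^2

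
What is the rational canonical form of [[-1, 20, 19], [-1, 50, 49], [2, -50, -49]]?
R = [[0, 0, 30], [1, 0, 19], [0, 1, 0]]

The invariant factors of A (the non-unit diagonal entries of the Smith normal form of xI - A over ℚ[x]) are (x - 5)(x + 2)(x + 3), each dividing the next. The characteristic polynomial is their product, (x - 5)(x + 2)(x + 3).

The rational canonical form is the block-diagonal matrix of companion matrices C(f_i):
R = [[0, 0, 30], [1, 0, 19], [0, 1, 0]].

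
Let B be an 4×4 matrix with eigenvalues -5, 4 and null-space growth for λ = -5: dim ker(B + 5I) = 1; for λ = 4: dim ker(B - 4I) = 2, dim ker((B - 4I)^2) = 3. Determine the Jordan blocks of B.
Jordan blocks: (-5, 1), (4, 2), (4, 1)

λ = -5: successive nullity increments [1] count blocks of size ≥ k; block sizes are [1].
λ = 4: successive nullity increments [2, 1] count blocks of size ≥ k; block sizes are [2, 1].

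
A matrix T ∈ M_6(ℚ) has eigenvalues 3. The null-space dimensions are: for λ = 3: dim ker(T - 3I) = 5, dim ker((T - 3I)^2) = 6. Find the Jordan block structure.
λ = 3: successive nullity increments [5, 1] count blocks of size ≥ k; block sizes are [2, 1, 1, 1, 1].

Jordan blocks: (3, 2), (3, 1), (3, 1), (3, 1), (3, 1)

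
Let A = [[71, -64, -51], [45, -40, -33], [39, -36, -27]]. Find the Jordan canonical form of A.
The characteristic polynomial is det(xI - A) = x(x - 2)^2, so the eigenvalues are 0 (algebraic multiplicity 1), 2 (algebraic multiplicity 2).

For λ = 0: algebraic multiplicity 1 gives one 1×1 block.

For λ = 2: rank(A - 2I) = 2, rank((A - 2I)^2) = 1. The eigenspace has dimension 3 - 2 = 1, so there is 1 Jordan block; the rank sequence gives block sizes [2].

Assembling the blocks gives the Jordan form J above.

J = [[0, 0, 0], [0, 2, 1], [0, 0, 2]]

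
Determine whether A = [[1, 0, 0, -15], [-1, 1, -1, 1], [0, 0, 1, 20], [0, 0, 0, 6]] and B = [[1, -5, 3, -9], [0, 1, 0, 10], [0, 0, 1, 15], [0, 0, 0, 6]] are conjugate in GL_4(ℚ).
Two matrices over a field are similar if and only if they have the same invariant factors.

Both A and B have characteristic polynomial (x - 6)(x - 1)^3 and minimal polynomial (x - 6)(x - 1)^2. Computing further, both have invariant factors x - 1, (x - 6)(x - 1)^2. Hence A and B are similar.

Yes.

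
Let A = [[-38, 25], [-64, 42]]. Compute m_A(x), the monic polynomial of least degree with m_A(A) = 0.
m_A(x) = (x - 2)^2

The characteristic polynomial factors as (x - 2)^2. The minimal polynomial is ∏(x - λ)^{k_λ} where k_λ is the size of the largest Jordan block at λ.

For λ = 2: rank(A - 2I) = 1, and the largest Jordan block has size 2 (the smallest k with rank((A - 2I)^k) = rank((A - 2I)^(k+1))).

So m_A(x) = (x - 2)^2.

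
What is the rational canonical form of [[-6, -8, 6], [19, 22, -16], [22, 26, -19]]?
The invariant factors of A (the non-unit diagonal entries of the Smith normal form of xI - A over ℚ[x]) are x^2(x + 3), each dividing the next. The characteristic polynomial is their product, x^2(x + 3).

The rational canonical form is the block-diagonal matrix of companion matrices C(f_i):
R = [[0, 0, 0], [1, 0, 0], [0, 1, -3]].

R = [[0, 0, 0], [1, 0, 0], [0, 1, -3]]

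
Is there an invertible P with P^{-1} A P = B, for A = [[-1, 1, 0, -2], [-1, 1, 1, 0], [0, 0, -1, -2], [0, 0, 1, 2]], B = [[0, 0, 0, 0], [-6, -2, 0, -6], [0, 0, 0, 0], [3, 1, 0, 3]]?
Both have characteristic polynomial x^3(x - 1), but the minimal polynomial of A is x^2(x - 1) while the minimal polynomial of B is x(x - 1). The minimal polynomial is a similarity invariant, so A and B are not similar.

No.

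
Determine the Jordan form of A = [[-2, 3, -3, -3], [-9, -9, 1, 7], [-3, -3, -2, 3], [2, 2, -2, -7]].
J = [[-5, 1, 0, 0], [0, -5, 1, 0], [0, 0, -5, 0], [0, 0, 0, -5]]

The characteristic polynomial is det(xI - A) = (x + 5)^4, so the eigenvalues are -5 (algebraic multiplicity 4).

For λ = -5: rank(A + 5I) = 2, rank((A + 5I)^2) = 1, rank((A + 5I)^3) = 0. The eigenspace has dimension 4 - 2 = 2, so there are 2 Jordan blocks; the rank sequence gives block sizes [3, 1].

Assembling the blocks gives the Jordan form J above.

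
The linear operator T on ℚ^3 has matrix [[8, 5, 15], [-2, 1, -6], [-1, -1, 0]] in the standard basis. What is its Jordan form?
J = [[3, 1, 0], [0, 3, 0], [0, 0, 3]]

The characteristic polynomial is det(xI - A) = (x - 3)^3, so the eigenvalues are 3 (algebraic multiplicity 3).

For λ = 3: rank(A - 3I) = 1, rank((A - 3I)^2) = 0. The eigenspace has dimension 3 - 1 = 2, so there are 2 Jordan blocks; the rank sequence gives block sizes [2, 1].

Assembling the blocks gives the Jordan form J above.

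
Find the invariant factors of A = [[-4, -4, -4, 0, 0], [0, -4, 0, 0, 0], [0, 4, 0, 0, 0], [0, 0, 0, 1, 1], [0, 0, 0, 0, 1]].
The Jordan structure of A has elementary divisors (x + 4), (x + 4), x, (x - 1)^2. Arranging the block sizes at each eigenvalue in decreasing order and taking row products gives the invariant factors.

Invariant factors (smallest first, each dividing the next): x + 4, x(x - 1)^2(x + 4).

Check: the last factor x(x - 1)^2(x + 4) is the minimal polynomial, and the product x(x - 1)^2(x + 4)^2 is the characteristic polynomial.

x + 4, x(x - 1)^2(x + 4)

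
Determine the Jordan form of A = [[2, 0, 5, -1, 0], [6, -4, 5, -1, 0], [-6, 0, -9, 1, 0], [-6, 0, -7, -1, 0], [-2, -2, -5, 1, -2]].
The characteristic polynomial is det(xI - A) = (x + 2)^3(x + 4)^2, so the eigenvalues are -4 (algebraic multiplicity 2), -2 (algebraic multiplicity 3).

For λ = -4: rank(A + 4I) = 3. The eigenspace has dimension 5 - 3 = 2, so there are 2 Jordan blocks; the rank sequence gives block sizes [1, 1].

For λ = -2: rank(A + 2I) = 3, rank((A + 2I)^2) = 2. The eigenspace has dimension 5 - 3 = 2, so there are 2 Jordan blocks; the rank sequence gives block sizes [2, 1].

Assembling the blocks gives the Jordan form J above.

J = [[-4, 0, 0, 0, 0], [0, -4, 0, 0, 0], [0, 0, -2, 1, 0], [0, 0, 0, -2, 0], [0, 0, 0, 0, -2]]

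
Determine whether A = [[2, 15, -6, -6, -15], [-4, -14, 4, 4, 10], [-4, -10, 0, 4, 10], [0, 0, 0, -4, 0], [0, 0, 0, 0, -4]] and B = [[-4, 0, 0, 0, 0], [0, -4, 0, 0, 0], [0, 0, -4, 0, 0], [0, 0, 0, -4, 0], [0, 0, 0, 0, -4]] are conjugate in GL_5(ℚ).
Both have characteristic polynomial (x + 4)^5, but the minimal polynomial of A is (x + 4)^2 while the minimal polynomial of B is x + 4. The minimal polynomial is a similarity invariant, so A and B are not similar.

No.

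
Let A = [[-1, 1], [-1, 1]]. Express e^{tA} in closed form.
A has Jordan form J = [[0, 1], [0, 0]] with A = PJP^{-1}, so e^{tA} = P e^{tJ} P^{-1}.

For a Jordan block J_k(λ), e^{tJ_k(λ)} = e^{λt} · (I + tN + t^2 N^2/2! + ... + t^{k-1} N^{k-1}/(k-1)!) where N is the nilpotent superdiagonal part.

Assembling the blocks and conjugating back gives the entries of e^{tA} as shown above.

e^{tA} = [[1 - t, t], [-t, t + 1]]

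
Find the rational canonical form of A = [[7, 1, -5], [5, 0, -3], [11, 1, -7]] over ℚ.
The invariant factors of A (the non-unit diagonal entries of the Smith normal form of xI - A over ℚ[x]) are x^3 + 4x + 2, each dividing the next. The characteristic polynomial is their product, x^3 + 4x + 2.

The rational canonical form is the block-diagonal matrix of companion matrices C(f_i):
R = [[0, 0, -2], [1, 0, -4], [0, 1, 0]].

Note the characteristic polynomial does not split into linear factors over ℚ, so A has no Jordan form over ℚ; the rational canonical form exists over any field.

R = [[0, 0, -2], [1, 0, -4], [0, 1, 0]]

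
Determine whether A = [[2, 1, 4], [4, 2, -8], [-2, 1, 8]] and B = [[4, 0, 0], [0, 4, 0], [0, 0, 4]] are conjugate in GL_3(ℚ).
No.

Both have characteristic polynomial (x - 4)^3, but the minimal polynomial of A is (x - 4)^2 while the minimal polynomial of B is x - 4. The minimal polynomial is a similarity invariant, so A and B are not similar.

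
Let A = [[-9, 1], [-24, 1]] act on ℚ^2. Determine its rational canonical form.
R = [[0, -15], [1, -8]]

The invariant factors of A (the non-unit diagonal entries of the Smith normal form of xI - A over ℚ[x]) are (x + 3)(x + 5), each dividing the next. The characteristic polynomial is their product, (x + 3)(x + 5).

The rational canonical form is the block-diagonal matrix of companion matrices C(f_i):
R = [[0, -15], [1, -8]].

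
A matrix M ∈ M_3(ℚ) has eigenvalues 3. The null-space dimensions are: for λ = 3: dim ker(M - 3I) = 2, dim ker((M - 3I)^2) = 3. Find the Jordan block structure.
λ = 3: successive nullity increments [2, 1] count blocks of size ≥ k; block sizes are [2, 1].

Jordan blocks: (3, 2), (3, 1)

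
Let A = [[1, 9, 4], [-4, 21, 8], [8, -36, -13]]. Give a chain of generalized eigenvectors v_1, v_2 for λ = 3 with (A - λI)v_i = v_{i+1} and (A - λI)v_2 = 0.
We seek v_1 ∈ ker((A - 3I)^2) \ ker(A - 3I), then set v_{i+1} = (A - 3I) v_i.

One such chain is v_1 = [[1, 3, -6]]^T, v_2 = [[1, 2, -4]]^T. Check: (A - 3I) v_2 = [[0, 0, 0]]^T = 0.

v_1 = [[1, 3, -6]]^T, v_2 = [[1, 2, -4]]^T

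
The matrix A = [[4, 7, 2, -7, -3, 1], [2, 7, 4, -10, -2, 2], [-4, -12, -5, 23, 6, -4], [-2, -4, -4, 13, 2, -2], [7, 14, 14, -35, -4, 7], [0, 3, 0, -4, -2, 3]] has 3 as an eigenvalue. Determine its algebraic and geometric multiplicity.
The characteristic polynomial is (x - 3)^6, so the factor x - 3 appears with exponent 6: the algebraic multiplicity is 6.

rank(A - 3I) = 3, so the eigenspace has dimension 6 - 3 = 3: the geometric multiplicity is 3.

Since 3 < 6, A is not diagonalizable.

algebraic multiplicity 6, geometric multiplicity 3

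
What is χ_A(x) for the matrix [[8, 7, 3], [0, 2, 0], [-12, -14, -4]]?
xI - A = [[x - 8, -7, -3], [0, x - 2, 0], [12, 14, x + 4]].

Expanding det(xI - A) along the first row:
det(xI - A) = + (x - 8)·det([[x - 2, 0], [14, x + 4]]) - (-7)·det([[0, 0], [12, x + 4]]) + (-3)·det([[0, x - 2], [12, 14]]).

Evaluating gives χ_A(x) = x^3 - 6x^2 + 12x - 8 = (x - 2)^3.

χ_A(x) = (x - 2)^3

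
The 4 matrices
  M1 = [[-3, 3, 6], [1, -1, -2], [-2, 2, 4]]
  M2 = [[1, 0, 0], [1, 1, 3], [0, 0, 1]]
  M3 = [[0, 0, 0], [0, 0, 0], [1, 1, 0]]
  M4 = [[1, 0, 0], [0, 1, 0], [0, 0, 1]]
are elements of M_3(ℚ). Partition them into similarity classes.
Characteristic polynomials: χ_{M1} = x^3, χ_{M2} = (x - 1)^3, χ_{M3} = x^3, χ_{M4} = (x - 1)^3.

{M1, M3}: invariant factors x, x^2.

{M2}: invariant factors x - 1, (x - 1)^2.

{M4}: invariant factors x - 1, x - 1, x - 1.

Matrices are similar if and only if their invariant-factor lists agree; the partition into similarity classes is {M1, M3}, {M2}, {M4}.

3 classes: {M1, M3}, {M2}, {M4}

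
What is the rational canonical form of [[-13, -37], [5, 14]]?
R = [[0, -3], [1, 1]]

The invariant factors of A (the non-unit diagonal entries of the Smith normal form of xI - A over ℚ[x]) are x^2 - x + 3, each dividing the next. The characteristic polynomial is their product, x^2 - x + 3.

The rational canonical form is the block-diagonal matrix of companion matrices C(f_i):
R = [[0, -3], [1, 1]].

Note the characteristic polynomial does not split into linear factors over ℚ, so A has no Jordan form over ℚ; the rational canonical form exists over any field.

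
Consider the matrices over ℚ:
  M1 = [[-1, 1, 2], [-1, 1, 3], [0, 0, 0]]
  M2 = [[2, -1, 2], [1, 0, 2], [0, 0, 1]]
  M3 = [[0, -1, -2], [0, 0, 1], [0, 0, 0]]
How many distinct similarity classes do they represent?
2 classes: {M1, M3}, {M2}

Characteristic polynomials: χ_{M1} = x^3, χ_{M2} = (x - 1)^3, χ_{M3} = x^3.

{M1, M3}: invariant factors x^3.

{M2}: invariant factors x - 1, (x - 1)^2.

Matrices are similar if and only if their invariant-factor lists agree; the partition into similarity classes is {M1, M3}, {M2}.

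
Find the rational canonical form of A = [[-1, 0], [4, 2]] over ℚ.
R = [[0, 2], [1, 1]]

The invariant factors of A (the non-unit diagonal entries of the Smith normal form of xI - A over ℚ[x]) are (x - 2)(x + 1), each dividing the next. The characteristic polynomial is their product, (x - 2)(x + 1).

The rational canonical form is the block-diagonal matrix of companion matrices C(f_i):
R = [[0, 2], [1, 1]].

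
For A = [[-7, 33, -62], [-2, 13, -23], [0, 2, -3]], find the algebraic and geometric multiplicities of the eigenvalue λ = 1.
The characteristic polynomial is (x - 1)^3, so the factor x - 1 appears with exponent 3: the algebraic multiplicity is 3.

rank(A - I) = 2, so the eigenspace has dimension 3 - 2 = 1: the geometric multiplicity is 1.

Since 1 < 3, A is not diagonalizable.

algebraic multiplicity 3, geometric multiplicity 1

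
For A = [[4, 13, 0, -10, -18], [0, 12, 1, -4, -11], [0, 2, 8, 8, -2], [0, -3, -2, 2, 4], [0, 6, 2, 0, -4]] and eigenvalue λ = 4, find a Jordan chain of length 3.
v_1 = [[-8, -4, 3, -1, -2]]^T, v_2 = [[-6, -3, 0, 0, -2]]^T, v_3 = [[-3, -2, -2, 1, -2]]^T

We seek v_1 ∈ ker((A - 4I)^3) \ ker((A - 4I)^2), then set v_{i+1} = (A - 4I) v_i.

One such chain is v_1 = [[-8, -4, 3, -1, -2]]^T, v_2 = [[-6, -3, 0, 0, -2]]^T, v_3 = [[-3, -2, -2, 1, -2]]^T. Check: (A - 4I) v_3 = [[0, 0, 0, 0, 0]]^T = 0.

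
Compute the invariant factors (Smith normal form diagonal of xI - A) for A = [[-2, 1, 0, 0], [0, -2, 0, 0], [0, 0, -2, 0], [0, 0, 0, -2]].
The Jordan structure of A has elementary divisors (x + 2)^2, (x + 2), (x + 2). Arranging the block sizes at each eigenvalue in decreasing order and taking row products gives the invariant factors.

Invariant factors (smallest first, each dividing the next): x + 2, x + 2, (x + 2)^2.

Check: the last factor (x + 2)^2 is the minimal polynomial, and the product (x + 2)^4 is the characteristic polynomial.

x + 2, x + 2, (x + 2)^2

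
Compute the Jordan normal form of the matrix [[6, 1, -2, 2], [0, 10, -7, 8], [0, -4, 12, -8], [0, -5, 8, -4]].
J = [[6, 1, 0, 0], [0, 6, 1, 0], [0, 0, 6, 0], [0, 0, 0, 6]]

The characteristic polynomial is det(xI - A) = (x - 6)^4, so the eigenvalues are 6 (algebraic multiplicity 4).

For λ = 6: rank(A - 6I) = 2, rank((A - 6I)^2) = 1, rank((A - 6I)^3) = 0. The eigenspace has dimension 4 - 2 = 2, so there are 2 Jordan blocks; the rank sequence gives block sizes [3, 1].

Assembling the blocks gives the Jordan form J above.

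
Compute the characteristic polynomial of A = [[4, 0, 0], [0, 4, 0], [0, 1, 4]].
χ_A(x) = (x - 4)^3

xI - A = [[x - 4, 0, 0], [0, x - 4, 0], [0, -1, x - 4]].

Expanding det(xI - A) along the first row:
det(xI - A) = + (x - 4)·det([[x - 4, 0], [-1, x - 4]]) - (0)·det([[0, 0], [0, x - 4]]) + (0)·det([[0, x - 4], [0, -1]]).

Evaluating gives χ_A(x) = x^3 - 12x^2 + 48x - 64 = (x - 4)^3.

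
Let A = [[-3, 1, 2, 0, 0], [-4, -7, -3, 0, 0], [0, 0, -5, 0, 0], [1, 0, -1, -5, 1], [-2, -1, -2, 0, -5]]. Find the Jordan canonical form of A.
The characteristic polynomial is det(xI - A) = (x + 5)^5, so the eigenvalues are -5 (algebraic multiplicity 5).

For λ = -5: rank(A + 5I) = 3, rank((A + 5I)^2) = 1, rank((A + 5I)^3) = 0. The eigenspace has dimension 5 - 3 = 2, so there are 2 Jordan blocks; the rank sequence gives block sizes [3, 2].

Assembling the blocks gives the Jordan form J above.

J = [[-5, 1, 0, 0, 0], [0, -5, 1, 0, 0], [0, 0, -5, 0, 0], [0, 0, 0, -5, 1], [0, 0, 0, 0, -5]]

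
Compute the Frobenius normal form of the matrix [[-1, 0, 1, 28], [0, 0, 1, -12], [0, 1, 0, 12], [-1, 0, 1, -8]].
R = [[0, 0, 0, 36], [1, 0, 0, -3], [0, 1, 0, -23], [0, 0, 1, -9]]

The invariant factors of A (the non-unit diagonal entries of the Smith normal form of xI - A over ℚ[x]) are (x - 1)(x + 3)^2(x + 4), each dividing the next. The characteristic polynomial is their product, (x - 1)(x + 3)^2(x + 4).

The rational canonical form is the block-diagonal matrix of companion matrices C(f_i):
R = [[0, 0, 0, 36], [1, 0, 0, -3], [0, 1, 0, -23], [0, 0, 1, -9]].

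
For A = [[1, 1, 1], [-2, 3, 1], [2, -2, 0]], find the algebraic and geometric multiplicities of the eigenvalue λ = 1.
algebraic multiplicity 2, geometric multiplicity 1

The characteristic polynomial is (x - 2)(x - 1)^2, so the factor x - 1 appears with exponent 2: the algebraic multiplicity is 2.

rank(A - I) = 2, so the eigenspace has dimension 3 - 2 = 1: the geometric multiplicity is 1.

Since 1 < 2, A is not diagonalizable.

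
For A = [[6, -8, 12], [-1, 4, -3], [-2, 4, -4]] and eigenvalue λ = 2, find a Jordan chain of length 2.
v_1 = [[-9, 2, 4]]^T, v_2 = [[-4, 1, 2]]^T

We seek v_1 ∈ ker((A - 2I)^2) \ ker(A - 2I), then set v_{i+1} = (A - 2I) v_i.

One such chain is v_1 = [[-9, 2, 4]]^T, v_2 = [[-4, 1, 2]]^T. Check: (A - 2I) v_2 = [[0, 0, 0]]^T = 0.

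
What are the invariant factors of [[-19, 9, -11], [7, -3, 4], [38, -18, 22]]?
x^3

The Jordan structure of A has elementary divisors x^3. Arranging the block sizes at each eigenvalue in decreasing order and taking row products gives the invariant factors.

Invariant factors (smallest first, each dividing the next): x^3.

Check: the last factor x^3 is the minimal polynomial, and the product x^3 is the characteristic polynomial.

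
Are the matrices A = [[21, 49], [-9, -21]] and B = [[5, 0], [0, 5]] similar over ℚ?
No.

trace(A) = 0 but trace(B) = 10. The trace is a similarity invariant, so A and B are not similar.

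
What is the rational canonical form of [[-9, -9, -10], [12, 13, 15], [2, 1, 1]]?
The invariant factors of A (the non-unit diagonal entries of the Smith normal form of xI - A over ℚ[x]) are (x - 1)(x^2 - 4x - 4), each dividing the next. The characteristic polynomial is their product, (x - 1)(x^2 - 4x - 4).

The rational canonical form is the block-diagonal matrix of companion matrices C(f_i):
R = [[0, 0, -4], [1, 0, 0], [0, 1, 5]].

Note the characteristic polynomial does not split into linear factors over ℚ, so A has no Jordan form over ℚ; the rational canonical form exists over any field.

R = [[0, 0, -4], [1, 0, 0], [0, 1, 5]]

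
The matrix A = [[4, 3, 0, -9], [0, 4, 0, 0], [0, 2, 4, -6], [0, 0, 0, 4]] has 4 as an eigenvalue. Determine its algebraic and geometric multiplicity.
algebraic multiplicity 4, geometric multiplicity 3

The characteristic polynomial is (x - 4)^4, so the factor x - 4 appears with exponent 4: the algebraic multiplicity is 4.

rank(A - 4I) = 1, so the eigenspace has dimension 4 - 1 = 3: the geometric multiplicity is 3.

Since 3 < 4, A is not diagonalizable.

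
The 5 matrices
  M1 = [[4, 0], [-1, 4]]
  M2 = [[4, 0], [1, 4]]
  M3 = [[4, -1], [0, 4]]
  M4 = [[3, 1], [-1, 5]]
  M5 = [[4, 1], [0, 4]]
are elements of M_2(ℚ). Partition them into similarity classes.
Characteristic polynomials: χ_{M1} = (x - 4)^2, χ_{M2} = (x - 4)^2, χ_{M3} = (x - 4)^2, χ_{M4} = (x - 4)^2, χ_{M5} = (x - 4)^2.

{M1, M2, M3, M4, M5}: invariant factors (x - 4)^2.

Matrices are similar if and only if their invariant-factor lists agree; the partition into similarity classes is {M1, M2, M3, M4, M5}.

1 class: {M1, M2, M3, M4, M5}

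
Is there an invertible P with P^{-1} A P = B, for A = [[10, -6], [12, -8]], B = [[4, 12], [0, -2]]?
Two matrices over a field are similar if and only if they have the same invariant factors.

Both A and B have characteristic polynomial (x - 4)(x + 2) and minimal polynomial (x - 4)(x + 2). Computing further, both have invariant factors (x - 4)(x + 2). Hence A and B are similar.

Yes.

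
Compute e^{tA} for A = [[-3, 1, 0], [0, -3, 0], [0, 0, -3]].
e^{tA} = [[e^{-3*t}, t*e^{-3*t}, 0], [0, e^{-3*t}, 0], [0, 0, e^{-3*t}]]

A has Jordan form J = [[-3, 1, 0], [0, -3, 0], [0, 0, -3]] with A = PJP^{-1}, so e^{tA} = P e^{tJ} P^{-1}.

For a Jordan block J_k(λ), e^{tJ_k(λ)} = e^{λt} · (I + tN + t^2 N^2/2! + ... + t^{k-1} N^{k-1}/(k-1)!) where N is the nilpotent superdiagonal part.

Assembling the blocks and conjugating back gives the entries of e^{tA} as shown above.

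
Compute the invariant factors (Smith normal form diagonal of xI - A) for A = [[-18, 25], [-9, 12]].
The Jordan structure of A has elementary divisors (x + 3)^2. Arranging the block sizes at each eigenvalue in decreasing order and taking row products gives the invariant factors.

Invariant factors (smallest first, each dividing the next): (x + 3)^2.

Check: the last factor (x + 3)^2 is the minimal polynomial, and the product (x + 3)^2 is the characteristic polynomial.

(x + 3)^2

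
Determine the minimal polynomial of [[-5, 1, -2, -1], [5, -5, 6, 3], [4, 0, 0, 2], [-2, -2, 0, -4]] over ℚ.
m_A(x) = (x + 2)(x + 4)^2

The characteristic polynomial factors as (x + 2)(x + 4)^3. The minimal polynomial is ∏(x - λ)^{k_λ} where k_λ is the size of the largest Jordan block at λ.

For λ = -4: rank(A + 4I) = 2, and the largest Jordan block has size 2 (the smallest k with rank((A + 4I)^k) = rank((A + 4I)^(k+1))).
For λ = -2: rank(A + 2I) = 3, and the largest Jordan block has size 1 (the smallest k with rank((A + 2I)^k) = rank((A + 2I)^(k+1))).

So m_A(x) = (x + 2)(x + 4)^2.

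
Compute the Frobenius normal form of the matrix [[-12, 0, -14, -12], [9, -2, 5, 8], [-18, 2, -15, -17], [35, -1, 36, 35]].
R = [[0, 0, 0, -6], [1, 0, 0, -17], [0, 1, 0, 3], [0, 0, 1, 6]]

The invariant factors of A (the non-unit diagonal entries of the Smith normal form of xI - A over ℚ[x]) are (x - 6)(x^3 - 3x - 1), each dividing the next. The characteristic polynomial is their product, (x - 6)(x^3 - 3x - 1).

The rational canonical form is the block-diagonal matrix of companion matrices C(f_i):
R = [[0, 0, 0, -6], [1, 0, 0, -17], [0, 1, 0, 3], [0, 0, 1, 6]].

Note the characteristic polynomial does not split into linear factors over ℚ, so A has no Jordan form over ℚ; the rational canonical form exists over any field.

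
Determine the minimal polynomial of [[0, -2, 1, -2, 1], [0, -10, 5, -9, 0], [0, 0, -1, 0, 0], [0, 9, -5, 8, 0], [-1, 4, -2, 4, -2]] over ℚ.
The characteristic polynomial factors as (x + 1)^5. The minimal polynomial is ∏(x - λ)^{k_λ} where k_λ is the size of the largest Jordan block at λ.

For λ = -1: rank(A + I) = 3, and the largest Jordan block has size 3 (the smallest k with rank((A + I)^k) = rank((A + I)^(k+1))).

So m_A(x) = (x + 1)^3.

m_A(x) = (x + 1)^3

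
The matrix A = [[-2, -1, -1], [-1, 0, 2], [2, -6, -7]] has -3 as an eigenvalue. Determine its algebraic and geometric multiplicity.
The characteristic polynomial is (x + 3)^3, so the factor x + 3 appears with exponent 3: the algebraic multiplicity is 3.

rank(A + 3I) = 2, so the eigenspace has dimension 3 - 2 = 1: the geometric multiplicity is 1.

Since 1 < 3, A is not diagonalizable.

algebraic multiplicity 3, geometric multiplicity 1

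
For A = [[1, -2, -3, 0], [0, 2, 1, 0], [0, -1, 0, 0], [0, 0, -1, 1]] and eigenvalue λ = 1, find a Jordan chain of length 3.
v_1 = [[0, 1, 0, 0]]^T, v_2 = [[-2, 1, -1, 0]]^T, v_3 = [[1, 0, 0, 1]]^T

We seek v_1 ∈ ker((A - I)^3) \ ker((A - I)^2), then set v_{i+1} = (A - I) v_i.

One such chain is v_1 = [[0, 1, 0, 0]]^T, v_2 = [[-2, 1, -1, 0]]^T, v_3 = [[1, 0, 0, 1]]^T. Check: (A - I) v_3 = [[0, 0, 0, 0]]^T = 0.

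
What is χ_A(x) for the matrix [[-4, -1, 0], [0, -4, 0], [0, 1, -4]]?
χ_A(x) = (x + 4)^3

xI - A = [[x + 4, 1, 0], [0, x + 4, 0], [0, -1, x + 4]].

Expanding det(xI - A) along the first row:
det(xI - A) = + (x + 4)·det([[x + 4, 0], [-1, x + 4]]) - (1)·det([[0, 0], [0, x + 4]]) + (0)·det([[0, x + 4], [0, -1]]).

Evaluating gives χ_A(x) = x^3 + 12x^2 + 48x + 64 = (x + 4)^3.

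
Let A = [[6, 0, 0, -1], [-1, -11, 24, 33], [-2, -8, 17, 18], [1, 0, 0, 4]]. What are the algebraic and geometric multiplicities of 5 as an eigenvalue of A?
algebraic multiplicity 3, geometric multiplicity 2

The characteristic polynomial is (x - 5)^3(x - 1), so the factor x - 5 appears with exponent 3: the algebraic multiplicity is 3.

rank(A - 5I) = 2, so the eigenspace has dimension 4 - 2 = 2: the geometric multiplicity is 2.

Since 2 < 3, A is not diagonalizable.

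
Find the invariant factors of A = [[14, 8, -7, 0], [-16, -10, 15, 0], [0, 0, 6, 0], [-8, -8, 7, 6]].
x - 6, (x - 6)^2(x + 2)

The Jordan structure of A has elementary divisors (x + 2), (x - 6)^2, (x - 6). Arranging the block sizes at each eigenvalue in decreasing order and taking row products gives the invariant factors.

Invariant factors (smallest first, each dividing the next): x - 6, (x - 6)^2(x + 2).

Check: the last factor (x - 6)^2(x + 2) is the minimal polynomial, and the product (x - 6)^3(x + 2) is the characteristic polynomial.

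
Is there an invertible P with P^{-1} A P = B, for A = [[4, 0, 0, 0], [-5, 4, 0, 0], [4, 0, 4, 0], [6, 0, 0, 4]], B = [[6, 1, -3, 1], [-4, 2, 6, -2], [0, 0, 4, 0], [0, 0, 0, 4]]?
Two matrices over a field are similar if and only if they have the same invariant factors.

Both A and B have characteristic polynomial (x - 4)^4 and minimal polynomial (x - 4)^2. Computing further, both have invariant factors x - 4, x - 4, (x - 4)^2. Hence A and B are similar.

Yes.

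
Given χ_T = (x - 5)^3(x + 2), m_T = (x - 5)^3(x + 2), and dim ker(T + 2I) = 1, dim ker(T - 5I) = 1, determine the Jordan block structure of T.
λ = -2: algebraic multiplicity 1 (exponent in χ_T), largest block size 1 (exponent in m_T), 1 block (geometric multiplicity). This forces block sizes [1].
λ = 5: algebraic multiplicity 3 (exponent in χ_T), largest block size 3 (exponent in m_T), 1 block (geometric multiplicity). This forces block sizes [3].

Jordan blocks: (-2, 1), (5, 3)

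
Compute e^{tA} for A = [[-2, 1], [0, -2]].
e^{tA} = [[e^{-2*t}, t*e^{-2*t}], [0, e^{-2*t}]]

A has Jordan form J = [[-2, 1], [0, -2]] with A = PJP^{-1}, so e^{tA} = P e^{tJ} P^{-1}.

For a Jordan block J_k(λ), e^{tJ_k(λ)} = e^{λt} · (I + tN + t^2 N^2/2! + ... + t^{k-1} N^{k-1}/(k-1)!) where N is the nilpotent superdiagonal part.

Assembling the blocks and conjugating back gives the entries of e^{tA} as shown above.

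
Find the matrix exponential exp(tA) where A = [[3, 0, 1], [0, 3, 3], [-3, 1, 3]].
A has Jordan form J = [[3, 1, 0], [0, 3, 1], [0, 0, 3]] with A = PJP^{-1}, so e^{tA} = P e^{tJ} P^{-1}.

For a Jordan block J_k(λ), e^{tJ_k(λ)} = e^{λt} · (I + tN + t^2 N^2/2! + ... + t^{k-1} N^{k-1}/(k-1)!) where N is the nilpotent superdiagonal part.

Assembling the blocks and conjugating back gives the entries of e^{tA} as shown above.

e^{tA} = [[(2 - 3*t^2)*e^{3*t}/2, t^2*e^{3*t}/2, t*e^{3*t}], [-9*t^2*e^{3*t}/2, (3*t^2 + 2)*e^{3*t}/2, 3*t*e^{3*t}], [-3*t*e^{3*t}, t*e^{3*t}, e^{3*t}]]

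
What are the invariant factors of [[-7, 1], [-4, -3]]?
The Jordan structure of A has elementary divisors (x + 5)^2. Arranging the block sizes at each eigenvalue in decreasing order and taking row products gives the invariant factors.

Invariant factors (smallest first, each dividing the next): (x + 5)^2.

Check: the last factor (x + 5)^2 is the minimal polynomial, and the product (x + 5)^2 is the characteristic polynomial.

(x + 5)^2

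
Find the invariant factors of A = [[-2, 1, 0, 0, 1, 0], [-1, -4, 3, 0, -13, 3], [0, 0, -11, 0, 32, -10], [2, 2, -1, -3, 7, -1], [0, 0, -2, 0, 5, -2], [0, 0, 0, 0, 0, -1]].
(x + 3)^2, (x + 1)(x + 3)^3

The Jordan structure of A has elementary divisors (x + 3)^3, (x + 3)^2, (x + 1). Arranging the block sizes at each eigenvalue in decreasing order and taking row products gives the invariant factors.

Invariant factors (smallest first, each dividing the next): (x + 3)^2, (x + 1)(x + 3)^3.

Check: the last factor (x + 1)(x + 3)^3 is the minimal polynomial, and the product (x + 1)(x + 3)^5 is the characteristic polynomial.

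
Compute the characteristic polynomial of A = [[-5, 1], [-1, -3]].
xI - A = [[x + 5, -1], [1, x + 3]].

Expanding det(xI - A) along the first row:
det(xI - A) = + (x + 5)·det([[x + 3]]) - (-1)·det([[1]]).

Evaluating gives χ_A(x) = x^2 + 8x + 16 = (x + 4)^2.

χ_A(x) = (x + 4)^2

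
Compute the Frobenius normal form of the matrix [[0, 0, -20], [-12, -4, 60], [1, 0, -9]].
The invariant factors of A (the non-unit diagonal entries of the Smith normal form of xI - A over ℚ[x]) are x + 4, (x + 4)(x + 5), each dividing the next. The characteristic polynomial is their product, (x + 4)^2(x + 5).

The rational canonical form is the block-diagonal matrix of companion matrices C(f_i):
R = [[-4, 0, 0], [0, 0, -20], [0, 1, -9]].

R = [[-4, 0, 0], [0, 0, -20], [0, 1, -9]]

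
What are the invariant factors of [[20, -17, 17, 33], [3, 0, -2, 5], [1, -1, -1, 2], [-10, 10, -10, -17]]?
(x - 3)^2(x + 2)^2

The Jordan structure of A has elementary divisors (x + 2)^2, (x - 3)^2. Arranging the block sizes at each eigenvalue in decreasing order and taking row products gives the invariant factors.

Invariant factors (smallest first, each dividing the next): (x - 3)^2(x + 2)^2.

Check: the last factor (x - 3)^2(x + 2)^2 is the minimal polynomial, and the product (x - 3)^2(x + 2)^2 is the characteristic polynomial.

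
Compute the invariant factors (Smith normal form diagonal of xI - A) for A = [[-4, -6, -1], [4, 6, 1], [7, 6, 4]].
The Jordan structure of A has elementary divisors x, (x - 3)^2. Arranging the block sizes at each eigenvalue in decreasing order and taking row products gives the invariant factors.

Invariant factors (smallest first, each dividing the next): x(x - 3)^2.

Check: the last factor x(x - 3)^2 is the minimal polynomial, and the product x(x - 3)^2 is the characteristic polynomial.

x(x - 3)^2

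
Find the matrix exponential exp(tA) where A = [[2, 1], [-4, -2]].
A has Jordan form J = [[0, 1], [0, 0]] with A = PJP^{-1}, so e^{tA} = P e^{tJ} P^{-1}.

For a Jordan block J_k(λ), e^{tJ_k(λ)} = e^{λt} · (I + tN + t^2 N^2/2! + ... + t^{k-1} N^{k-1}/(k-1)!) where N is the nilpotent superdiagonal part.

Assembling the blocks and conjugating back gives the entries of e^{tA} as shown above.

e^{tA} = [[2*t + 1, t], [-4*t, 1 - 2*t]]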